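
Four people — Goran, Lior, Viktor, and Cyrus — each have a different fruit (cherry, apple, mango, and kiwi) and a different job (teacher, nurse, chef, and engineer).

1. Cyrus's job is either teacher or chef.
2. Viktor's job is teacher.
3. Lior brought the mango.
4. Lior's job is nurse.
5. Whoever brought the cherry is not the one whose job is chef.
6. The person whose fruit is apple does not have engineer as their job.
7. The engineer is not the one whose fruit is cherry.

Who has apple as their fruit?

Cyrus

With clues 1–3, Lior is impossible for the one with fruit apple.
With clues 1–6, Goran is impossible for the one with fruit apple.
With clues 1–7, Viktor is impossible for the one with fruit apple.
That leaves Cyrus.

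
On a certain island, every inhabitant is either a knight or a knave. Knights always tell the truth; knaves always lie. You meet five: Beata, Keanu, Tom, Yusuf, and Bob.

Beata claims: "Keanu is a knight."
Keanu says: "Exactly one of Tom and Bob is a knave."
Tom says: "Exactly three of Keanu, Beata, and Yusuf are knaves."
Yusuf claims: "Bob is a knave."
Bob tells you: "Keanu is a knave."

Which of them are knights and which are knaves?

Beata: knave, Keanu: knave, Tom: knight, Yusuf: knave, Bob: knight

Consider Beata. Suppose Beata is a knight.
Then no assignment of the remaining roles makes every statement match its speaker's type — contradiction.
So Beata is a knave.
Consider Keanu. Suppose Keanu is a knight.
Then Beata's statement comes out true, contradicting Beata being a knave.
So Keanu is a knave.
With that fixed, Bob's statement is true, so Bob is a knight.
With that fixed, Yusuf's statement is false, so Yusuf is a knave.
With that fixed, Tom's statement is true, so Tom is a knight.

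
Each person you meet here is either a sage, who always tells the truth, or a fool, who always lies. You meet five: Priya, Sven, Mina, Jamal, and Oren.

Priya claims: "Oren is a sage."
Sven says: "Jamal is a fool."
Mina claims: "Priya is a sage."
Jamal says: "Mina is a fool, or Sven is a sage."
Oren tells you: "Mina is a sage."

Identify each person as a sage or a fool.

Consider Priya. Suppose Priya is a sage.
Then no assignment of the remaining roles makes every statement match its speaker's type — contradiction.
So Priya is a fool.
With that fixed, Mina's statement is false, so Mina is a fool.
With that fixed, Jamal's statement is true, so Jamal is a sage.
With that fixed, Oren's statement is false, so Oren is a fool.
With that fixed, Sven's statement is false, so Sven is a fool.

Priya: fool, Sven: fool, Mina: fool, Jamal: sage, Oren: fool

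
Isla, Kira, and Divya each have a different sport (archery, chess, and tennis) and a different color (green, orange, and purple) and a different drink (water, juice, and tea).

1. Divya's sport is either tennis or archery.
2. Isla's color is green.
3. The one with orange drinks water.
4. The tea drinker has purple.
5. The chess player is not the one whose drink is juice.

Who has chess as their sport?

Clue 1 rules out Divya for the one with sport chess.
With clues 1–5, Isla is impossible for the one with sport chess.
That leaves Kira.

Kira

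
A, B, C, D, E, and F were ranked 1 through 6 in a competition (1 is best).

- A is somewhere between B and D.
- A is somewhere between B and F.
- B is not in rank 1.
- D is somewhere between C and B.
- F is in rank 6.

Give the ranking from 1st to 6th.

From clue 1: A is in {2,3,4,5}.
From clues 1–3: A is in {3,4,5}.
From clues 1–5: E → rank 1, B → rank 2, A → rank 3, D → rank 4, C → rank 5, F → rank 6.

E, B, A, D, C, F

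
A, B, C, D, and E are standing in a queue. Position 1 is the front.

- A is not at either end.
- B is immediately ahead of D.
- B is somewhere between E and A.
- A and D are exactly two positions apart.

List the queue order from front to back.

From clue 1: A is in {2,3,4}.
From clues 1–3: A is in {2,4}.
From clues 1–4: C → position 1, A → position 2, B → position 3, D → position 4, E → position 5.

C, A, B, D, E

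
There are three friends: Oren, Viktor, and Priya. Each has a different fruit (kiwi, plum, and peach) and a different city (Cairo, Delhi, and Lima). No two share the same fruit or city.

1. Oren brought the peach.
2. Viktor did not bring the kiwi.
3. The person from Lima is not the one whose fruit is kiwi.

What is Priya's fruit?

Clue 1 rules out peach for Priya's fruit.
With clues 1–2, plum is impossible for Priya's fruit.
That leaves kiwi.

kiwi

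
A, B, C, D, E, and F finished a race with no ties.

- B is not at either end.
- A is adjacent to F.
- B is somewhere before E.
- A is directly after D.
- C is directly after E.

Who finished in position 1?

With clue 1, B is ruled out for place 1.
With clues 1–3, E is ruled out for place 1.
With clues 1–4, A and F are ruled out for place 1.
With clues 1–5, C is ruled out for place 1.
So place 1 is D.

D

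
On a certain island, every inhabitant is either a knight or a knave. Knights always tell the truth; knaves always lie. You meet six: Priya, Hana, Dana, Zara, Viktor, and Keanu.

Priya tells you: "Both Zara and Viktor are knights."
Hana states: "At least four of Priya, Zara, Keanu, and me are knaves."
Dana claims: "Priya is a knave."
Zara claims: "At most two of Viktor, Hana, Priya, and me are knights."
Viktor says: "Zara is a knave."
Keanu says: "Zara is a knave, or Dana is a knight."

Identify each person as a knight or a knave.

Consider Priya. Suppose Priya is a knight.
Then no assignment of the remaining roles makes every statement match its speaker's type — contradiction.
So Priya is a knave.
With that fixed, Dana's statement is true, so Dana is a knight.
With that fixed, Keanu's statement is true, so Keanu is a knight.
With that fixed, Hana's statement is false, so Hana is a knave.
With that fixed, Zara's statement is true, so Zara is a knight.
With that fixed, Viktor's statement is false, so Viktor is a knave.

Priya: knave, Hana: knave, Dana: knight, Zara: knight, Viktor: knave, Keanu: knight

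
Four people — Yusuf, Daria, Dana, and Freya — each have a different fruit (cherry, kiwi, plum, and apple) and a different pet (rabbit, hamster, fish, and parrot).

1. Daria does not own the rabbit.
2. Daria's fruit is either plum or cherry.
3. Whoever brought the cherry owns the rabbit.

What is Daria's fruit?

plum

With clues 1–2, apple and kiwi are impossible for Daria's fruit.
With clues 1–3, cherry is impossible for Daria's fruit.
That leaves plum.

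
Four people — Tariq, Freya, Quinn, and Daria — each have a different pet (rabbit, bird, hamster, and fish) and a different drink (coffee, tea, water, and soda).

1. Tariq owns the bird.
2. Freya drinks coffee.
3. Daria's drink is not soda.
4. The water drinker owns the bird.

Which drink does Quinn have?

soda

With clues 1–2, coffee is impossible for Quinn's drink.
With clues 1–4, tea and water are impossible for Quinn's drink.
That leaves soda.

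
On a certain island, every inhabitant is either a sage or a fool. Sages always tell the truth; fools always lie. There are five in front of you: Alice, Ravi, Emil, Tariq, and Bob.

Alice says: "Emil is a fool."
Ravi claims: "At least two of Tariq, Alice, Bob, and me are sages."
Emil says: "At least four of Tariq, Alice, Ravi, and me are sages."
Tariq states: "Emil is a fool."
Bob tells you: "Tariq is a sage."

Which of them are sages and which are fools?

Consider Alice. Suppose Alice is a fool.
Then no assignment of the remaining roles makes every statement match its speaker's type — contradiction.
So Alice is a sage.
Consider Ravi. Suppose Ravi is a fool.
Then no assignment of the remaining roles makes every statement match its speaker's type — contradiction.
So Ravi is a sage.
Consider Emil. Suppose Emil is a sage.
Then Alice's statement comes out false, contradicting Alice being a sage.
So Emil is a fool.
With that fixed, Tariq's statement is true, so Tariq is a sage.
With that fixed, Bob's statement is true, so Bob is a sage.

Alice: sage, Ravi: sage, Emil: fool, Tariq: sage, Bob: sage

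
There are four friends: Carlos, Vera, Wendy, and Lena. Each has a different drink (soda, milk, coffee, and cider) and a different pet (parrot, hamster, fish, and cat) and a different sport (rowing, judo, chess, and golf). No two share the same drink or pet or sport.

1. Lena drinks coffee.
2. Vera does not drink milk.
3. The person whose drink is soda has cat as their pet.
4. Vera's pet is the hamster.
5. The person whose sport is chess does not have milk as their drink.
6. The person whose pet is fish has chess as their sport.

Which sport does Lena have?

With clues 1–6, golf, judo, and rowing are impossible for Lena's sport.
That leaves chess.

chess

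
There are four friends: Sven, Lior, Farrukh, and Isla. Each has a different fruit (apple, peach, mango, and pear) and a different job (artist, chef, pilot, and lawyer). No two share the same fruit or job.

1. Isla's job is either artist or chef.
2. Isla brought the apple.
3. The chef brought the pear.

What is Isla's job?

Clue 1 rules out lawyer and pilot for Isla's job.
With clues 1–3, chef is impossible for Isla's job.
That leaves artist.

artist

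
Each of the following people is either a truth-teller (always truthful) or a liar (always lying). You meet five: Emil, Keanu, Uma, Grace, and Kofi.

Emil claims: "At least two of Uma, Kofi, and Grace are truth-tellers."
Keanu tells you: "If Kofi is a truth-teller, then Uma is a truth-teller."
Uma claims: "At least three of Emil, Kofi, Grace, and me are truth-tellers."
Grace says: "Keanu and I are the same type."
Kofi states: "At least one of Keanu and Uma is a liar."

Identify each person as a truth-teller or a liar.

Emil: truth-teller, Keanu: truth-teller, Uma: truth-teller, Grace: truth-teller, Kofi: liar

Consider Emil. Suppose Emil is a liar.
Then no assignment of the remaining roles makes every statement match its speaker's type — contradiction.
So Emil is a truth-teller.
Consider Keanu. Suppose Keanu is a liar.
Then whichever role Grace has, Grace's statement has the wrong truth value — contradiction.
So Keanu is a truth-teller.
Consider Uma. Suppose Uma is a liar.
Then no assignment of the remaining roles makes every statement match its speaker's type — contradiction.
So Uma is a truth-teller.
With that fixed, Kofi's statement is false, so Kofi is a liar.
Consider Grace. Suppose Grace is a liar.
Then Emil's statement comes out false, contradicting Emil being a truth-teller.
So Grace is a truth-teller.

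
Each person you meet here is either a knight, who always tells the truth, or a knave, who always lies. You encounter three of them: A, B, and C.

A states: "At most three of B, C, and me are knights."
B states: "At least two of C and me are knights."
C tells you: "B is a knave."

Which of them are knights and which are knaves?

Regardless of anyone's role, A's statement is true, so A is a knight.
Consider B. Suppose B is a knight.
Then no assignment of the remaining roles makes every statement match its speaker's type — contradiction.
So B is a knave.
With that fixed, C's statement is true, so C is a knight.

A: knight, B: knave, C: knight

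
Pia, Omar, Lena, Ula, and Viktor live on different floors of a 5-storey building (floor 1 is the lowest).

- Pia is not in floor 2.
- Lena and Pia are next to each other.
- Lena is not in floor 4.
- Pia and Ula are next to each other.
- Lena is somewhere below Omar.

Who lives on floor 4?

Ula

With clues 1–3, Lena is ruled out for floor 4.
With clues 1–4, Omar and Viktor are ruled out for floor 4.
With clues 1–5, Pia is ruled out for floor 4.
So floor 4 is Ula.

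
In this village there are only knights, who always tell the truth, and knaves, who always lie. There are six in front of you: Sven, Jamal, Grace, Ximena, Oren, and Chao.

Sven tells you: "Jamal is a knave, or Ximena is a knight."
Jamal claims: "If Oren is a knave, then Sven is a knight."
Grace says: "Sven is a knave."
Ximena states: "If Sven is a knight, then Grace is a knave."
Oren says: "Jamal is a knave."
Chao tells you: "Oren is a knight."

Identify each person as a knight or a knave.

Consider Sven. Suppose Sven is a knave.
Then no assignment of the remaining roles makes every statement match its speaker's type — contradiction.
So Sven is a knight.
With that fixed, Jamal's statement is true, so Jamal is a knight.
With that fixed, Grace's statement is false, so Grace is a knave.
With that fixed, Ximena's statement is true, so Ximena is a knight.
With that fixed, Oren's statement is false, so Oren is a knave.
With that fixed, Chao's statement is false, so Chao is a knave.

Sven: knight, Jamal: knight, Grace: knave, Ximena: knight, Oren: knave, Chao: knave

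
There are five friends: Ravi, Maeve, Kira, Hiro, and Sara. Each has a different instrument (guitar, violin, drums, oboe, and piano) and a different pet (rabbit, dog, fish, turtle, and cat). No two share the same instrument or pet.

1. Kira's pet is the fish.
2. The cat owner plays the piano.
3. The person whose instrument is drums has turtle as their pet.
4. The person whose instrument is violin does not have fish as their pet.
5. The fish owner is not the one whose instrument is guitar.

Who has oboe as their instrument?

With clues 1–5, Hiro, Maeve, Ravi, and Sara are impossible for the one with instrument oboe.
That leaves Kira.

Kira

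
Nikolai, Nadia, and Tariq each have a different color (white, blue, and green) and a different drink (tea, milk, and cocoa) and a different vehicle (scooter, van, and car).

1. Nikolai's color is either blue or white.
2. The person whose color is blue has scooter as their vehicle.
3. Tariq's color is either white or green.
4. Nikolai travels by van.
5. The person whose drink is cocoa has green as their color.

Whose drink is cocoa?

With clues 1–5, Nadia and Nikolai are impossible for the one with drink cocoa.
That leaves Tariq.

Tariq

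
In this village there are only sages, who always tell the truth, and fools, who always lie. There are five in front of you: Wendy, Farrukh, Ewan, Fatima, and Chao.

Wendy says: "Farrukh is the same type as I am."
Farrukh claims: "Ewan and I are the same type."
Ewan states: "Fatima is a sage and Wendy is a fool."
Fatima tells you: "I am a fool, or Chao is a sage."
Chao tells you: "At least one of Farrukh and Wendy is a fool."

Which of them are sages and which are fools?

Wendy: fool, Farrukh: sage, Ewan: sage, Fatima: sage, Chao: sage

Consider Wendy. Suppose Wendy is a sage.
Then no assignment of the remaining roles makes every statement match its speaker's type — contradiction.
So Wendy is a fool.
With that fixed, Chao's statement is true, so Chao is a sage.
With that fixed, Fatima's statement is true, so Fatima is a sage.
With that fixed, Ewan's statement is true, so Ewan is a sage.
Consider Farrukh. Suppose Farrukh is a fool.
Then Wendy's statement comes out true, contradicting Wendy being a fool.
So Farrukh is a sage.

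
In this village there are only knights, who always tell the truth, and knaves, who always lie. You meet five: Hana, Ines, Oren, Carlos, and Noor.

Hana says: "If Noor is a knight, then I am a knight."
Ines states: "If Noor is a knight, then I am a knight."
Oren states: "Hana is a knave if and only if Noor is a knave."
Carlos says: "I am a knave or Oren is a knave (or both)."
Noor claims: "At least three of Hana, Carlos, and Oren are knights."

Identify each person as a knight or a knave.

Consider Hana. Suppose Hana is a knave.
Then no assignment of the remaining roles makes every statement match its speaker's type — contradiction.
So Hana is a knight.
Consider Ines. Suppose Ines is a knave.
Then no assignment of the remaining roles makes every statement match its speaker's type — contradiction.
So Ines is a knight.
Consider Oren. Suppose Oren is a knight.
Then whichever role Carlos has, Carlos's statement has the wrong truth value — contradiction.
So Oren is a knave.
With that fixed, Carlos's statement is true, so Carlos is a knight.
With that fixed, Noor's statement is false, so Noor is a knave.

Hana: knight, Ines: knight, Oren: knave, Carlos: knight, Noor: knave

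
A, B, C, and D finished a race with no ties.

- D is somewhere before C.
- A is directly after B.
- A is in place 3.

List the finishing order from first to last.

From clue 1: C is in {2,3,4}.
From clues 1–2: C is in {2,4}.
From clues 1–3: D → place 1, B → place 2, A → place 3, C → place 4.

D, B, A, C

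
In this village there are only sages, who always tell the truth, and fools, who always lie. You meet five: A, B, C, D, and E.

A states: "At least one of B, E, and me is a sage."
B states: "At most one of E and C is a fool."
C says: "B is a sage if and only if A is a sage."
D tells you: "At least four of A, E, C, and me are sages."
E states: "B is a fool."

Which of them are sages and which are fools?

A: sage, B: sage, C: sage, D: fool, E: fool

Consider A. Suppose A is a fool.
Then no assignment of the remaining roles makes every statement match its speaker's type — contradiction.
So A is a sage.
Consider B. Suppose B is a fool.
Then no assignment of the remaining roles makes every statement match its speaker's type — contradiction.
So B is a sage.
With that fixed, C's statement is true, so C is a sage.
With that fixed, E's statement is false, so E is a fool.
With that fixed, D's statement is false, so D is a fool.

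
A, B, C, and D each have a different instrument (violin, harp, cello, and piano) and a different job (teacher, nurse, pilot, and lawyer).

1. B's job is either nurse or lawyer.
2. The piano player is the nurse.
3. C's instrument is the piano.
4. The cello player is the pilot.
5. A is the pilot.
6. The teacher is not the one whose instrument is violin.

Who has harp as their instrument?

With clues 1–3, C is impossible for the one with instrument harp.
With clues 1–5, A is impossible for the one with instrument harp.
With clues 1–6, B is impossible for the one with instrument harp.
That leaves D.

D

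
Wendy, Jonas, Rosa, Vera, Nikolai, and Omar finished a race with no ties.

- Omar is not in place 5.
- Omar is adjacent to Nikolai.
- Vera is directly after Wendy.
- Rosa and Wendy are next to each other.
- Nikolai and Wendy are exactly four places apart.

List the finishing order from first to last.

From clue 1: Omar is in {1,2,3,4,6}.
From clues 1–2: Nikolai is in {1,2,3,4,5}.
From clues 1–3: Wendy is in {1,2,3,4,5}.
From clues 1–4: Wendy is in {2,3,4,5}.
From clues 1–5: Nikolai → place 1, Omar → place 2, Jonas → place 3, Rosa → place 4, Wendy → place 5, Vera → place 6.

Nikolai, Omar, Jonas, Rosa, Wendy, Vera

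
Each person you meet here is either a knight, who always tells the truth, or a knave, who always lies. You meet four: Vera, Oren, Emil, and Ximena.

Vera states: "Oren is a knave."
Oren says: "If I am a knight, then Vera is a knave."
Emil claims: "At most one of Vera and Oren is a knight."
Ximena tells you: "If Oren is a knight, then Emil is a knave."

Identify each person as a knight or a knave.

Consider Vera. Suppose Vera is a knight.
Then whichever role Oren has, Oren's statement has the wrong truth value — contradiction.
So Vera is a knave.
With that fixed, Oren's statement is true, so Oren is a knight.
With that fixed, Emil's statement is true, so Emil is a knight.
With that fixed, Ximena's statement is false, so Ximena is a knave.

Vera: knave, Oren: knight, Emil: knight, Ximena: knave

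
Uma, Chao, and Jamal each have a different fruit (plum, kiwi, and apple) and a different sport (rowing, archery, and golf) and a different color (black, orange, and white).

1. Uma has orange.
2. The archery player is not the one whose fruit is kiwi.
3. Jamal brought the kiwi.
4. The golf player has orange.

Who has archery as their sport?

With clues 1–3, Jamal is impossible for the one with sport archery.
With clues 1–4, Uma is impossible for the one with sport archery.
That leaves Chao.

Chao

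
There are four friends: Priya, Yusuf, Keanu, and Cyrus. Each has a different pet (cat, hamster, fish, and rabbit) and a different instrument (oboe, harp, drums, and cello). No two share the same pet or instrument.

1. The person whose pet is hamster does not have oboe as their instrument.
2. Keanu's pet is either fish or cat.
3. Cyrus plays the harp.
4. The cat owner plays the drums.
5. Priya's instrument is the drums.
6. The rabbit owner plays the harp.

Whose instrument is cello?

Yusuf

With clues 1–3, Cyrus is impossible for the one with instrument cello.
With clues 1–5, Priya is impossible for the one with instrument cello.
With clues 1–6, Keanu is impossible for the one with instrument cello.
That leaves Yusuf.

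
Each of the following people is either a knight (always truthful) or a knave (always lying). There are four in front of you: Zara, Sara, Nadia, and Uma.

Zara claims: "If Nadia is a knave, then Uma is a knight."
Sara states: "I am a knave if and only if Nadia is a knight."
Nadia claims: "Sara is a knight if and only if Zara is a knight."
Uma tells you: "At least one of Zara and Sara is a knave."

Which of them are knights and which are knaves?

Zara: knight, Sara: knave, Nadia: knave, Uma: knight

Consider Zara. Suppose Zara is a knave.
Then no assignment of the remaining roles makes every statement match its speaker's type — contradiction.
So Zara is a knight.
Consider Sara. Suppose Sara is a knight.
Then no assignment of the remaining roles makes every statement match its speaker's type — contradiction.
So Sara is a knave.
With that fixed, Nadia's statement is false, so Nadia is a knave.
With that fixed, Uma's statement is true, so Uma is a knight.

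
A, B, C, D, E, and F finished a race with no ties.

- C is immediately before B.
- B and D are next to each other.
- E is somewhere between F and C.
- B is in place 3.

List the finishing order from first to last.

A, C, B, D, E, F

From clue 1: B is in {2,3,4,5,6}.
From clues 1–2: B is in {2,3,4,5}.
From clues 1–4: A → place 1, C → place 2, B → place 3, D → place 4, E → place 5, F → place 6.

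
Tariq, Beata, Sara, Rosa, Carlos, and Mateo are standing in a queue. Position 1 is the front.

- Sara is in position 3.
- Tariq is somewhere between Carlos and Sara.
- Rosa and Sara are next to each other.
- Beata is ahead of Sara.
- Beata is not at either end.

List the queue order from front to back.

From clue 1: Sara → position 3.
From clues 1–2: Tariq is in {2,4,5}.
From clues 1–3: Rosa is in {2,4}.
From clues 1–4: Tariq is in {4,5}.
From clues 1–5: Mateo → position 1, Beata → position 2, Rosa → position 4, Tariq → position 5, Carlos → position 6.

Mateo, Beata, Sara, Rosa, Tariq, Carlos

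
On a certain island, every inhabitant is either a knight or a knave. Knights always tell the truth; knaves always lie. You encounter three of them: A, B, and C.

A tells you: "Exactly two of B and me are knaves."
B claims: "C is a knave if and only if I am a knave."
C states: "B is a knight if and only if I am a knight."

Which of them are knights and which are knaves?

A: knave, B: knight, C: knight

Consider A. Suppose A is a knight.
Then A's own statement would have to be true, but it can't be — contradiction.
So A is a knave.
Consider B. Suppose B is a knave.
Then A's statement comes out true, contradicting A being a knave.
So B is a knight.
Consider C. Suppose C is a knave.
Then B's statement comes out false, contradicting B being a knight.
So C is a knight.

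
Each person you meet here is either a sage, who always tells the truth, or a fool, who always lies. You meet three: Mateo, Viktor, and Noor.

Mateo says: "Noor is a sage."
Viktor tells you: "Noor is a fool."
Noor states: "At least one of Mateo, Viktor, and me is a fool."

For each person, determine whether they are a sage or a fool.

Mateo: sage, Viktor: fool, Noor: sage

Consider Mateo. Suppose Mateo is a fool.
Then no assignment of the remaining roles makes every statement match its speaker's type — contradiction.
So Mateo is a sage.
Consider Viktor. Suppose Viktor is a sage.
Then whichever role Noor has, Noor's statement has the wrong truth value — contradiction.
So Viktor is a fool.
With that fixed, Noor's statement is true, so Noor is a sage.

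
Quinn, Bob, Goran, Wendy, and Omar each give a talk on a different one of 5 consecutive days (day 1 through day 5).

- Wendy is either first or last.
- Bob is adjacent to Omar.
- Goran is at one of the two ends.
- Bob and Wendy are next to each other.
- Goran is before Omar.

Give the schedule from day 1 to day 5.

From clue 1: Wendy is in {1,5}.
From clues 1–3: Quinn is in {2,4}.
From clues 1–4: Omar → day 3.
From clues 1–5: Goran → day 1, Quinn → day 2, Bob → day 4, Wendy → day 5.

Goran, Quinn, Omar, Bob, Wendy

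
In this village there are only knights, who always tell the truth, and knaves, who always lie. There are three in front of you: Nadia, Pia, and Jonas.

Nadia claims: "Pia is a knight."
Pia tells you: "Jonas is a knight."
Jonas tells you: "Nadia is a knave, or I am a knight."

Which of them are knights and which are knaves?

Consider Nadia. Suppose Nadia is a knave.
Then no assignment of the remaining roles makes every statement match its speaker's type — contradiction.
So Nadia is a knight.
Consider Pia. Suppose Pia is a knave.
Then Nadia's statement comes out false, contradicting Nadia being a knight.
So Pia is a knight.
Consider Jonas. Suppose Jonas is a knave.
Then Pia's statement comes out false, contradicting Pia being a knight.
So Jonas is a knight.

Nadia: knight, Pia: knight, Jonas: knight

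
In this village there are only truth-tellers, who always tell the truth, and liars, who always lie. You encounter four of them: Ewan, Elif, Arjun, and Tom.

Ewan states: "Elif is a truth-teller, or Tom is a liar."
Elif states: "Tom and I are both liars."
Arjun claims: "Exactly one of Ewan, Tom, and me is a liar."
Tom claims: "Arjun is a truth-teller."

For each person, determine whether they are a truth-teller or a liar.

Consider Ewan. Suppose Ewan is a truth-teller.
Then no assignment of the remaining roles makes every statement match its speaker's type — contradiction.
So Ewan is a liar.
Consider Elif. Suppose Elif is a truth-teller.
Then Ewan's statement comes out true, contradicting Ewan being a liar.
So Elif is a liar.
Consider Arjun. Suppose Arjun is a liar.
Then no assignment of the remaining roles makes every statement match its speaker's type — contradiction.
So Arjun is a truth-teller.
With that fixed, Tom's statement is true, so Tom is a truth-teller.

Ewan: liar, Elif: liar, Arjun: truth-teller, Tom: truth-teller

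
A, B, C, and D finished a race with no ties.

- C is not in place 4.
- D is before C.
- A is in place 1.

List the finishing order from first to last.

A, D, C, B

From clue 1: C is in {1,2,3}.
From clues 1–2: C is in {2,3}.
From clues 1–3: A → place 1, D → place 2, C → place 3, B → place 4.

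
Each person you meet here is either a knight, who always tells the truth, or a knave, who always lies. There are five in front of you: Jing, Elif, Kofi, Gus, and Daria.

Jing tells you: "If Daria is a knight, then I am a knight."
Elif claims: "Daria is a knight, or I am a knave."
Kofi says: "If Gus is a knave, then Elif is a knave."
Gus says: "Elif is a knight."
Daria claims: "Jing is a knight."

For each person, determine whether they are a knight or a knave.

Consider Jing. Suppose Jing is a knave.
Then no assignment of the remaining roles makes every statement match its speaker's type — contradiction.
So Jing is a knight.
With that fixed, Daria's statement is true, so Daria is a knight.
With that fixed, Elif's statement is true, so Elif is a knight.
With that fixed, Gus's statement is true, so Gus is a knight.
With that fixed, Kofi's statement is true, so Kofi is a knight.

Jing: knight, Elif: knight, Kofi: knight, Gus: knight, Daria: knight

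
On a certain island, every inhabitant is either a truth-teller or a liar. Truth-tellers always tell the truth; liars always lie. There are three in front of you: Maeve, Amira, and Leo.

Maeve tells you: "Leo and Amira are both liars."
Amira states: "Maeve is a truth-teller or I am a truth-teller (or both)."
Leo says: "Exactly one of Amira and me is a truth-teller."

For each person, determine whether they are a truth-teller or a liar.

Maeve: liar, Amira: liar, Leo: truth-teller

Consider Maeve. Suppose Maeve is a truth-teller.
Then no assignment of the remaining roles makes every statement match its speaker's type — contradiction.
So Maeve is a liar.
Consider Amira. Suppose Amira is a truth-teller.
Then whichever role Leo has, Leo's statement has the wrong truth value — contradiction.
So Amira is a liar.
Consider Leo. Suppose Leo is a liar.
Then Maeve's statement comes out true, contradicting Maeve being a liar.
So Leo is a truth-teller.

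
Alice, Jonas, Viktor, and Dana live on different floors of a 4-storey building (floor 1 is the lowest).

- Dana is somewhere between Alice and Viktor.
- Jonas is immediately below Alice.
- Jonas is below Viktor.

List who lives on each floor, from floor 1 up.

From clue 1: Dana is in {2,3}.
From clues 1–2: Alice is in {2,4}.
From clues 1–3: Jonas → floor 1, Alice → floor 2, Dana → floor 3, Viktor → floor 4.

Jonas, Alice, Dana, Viktor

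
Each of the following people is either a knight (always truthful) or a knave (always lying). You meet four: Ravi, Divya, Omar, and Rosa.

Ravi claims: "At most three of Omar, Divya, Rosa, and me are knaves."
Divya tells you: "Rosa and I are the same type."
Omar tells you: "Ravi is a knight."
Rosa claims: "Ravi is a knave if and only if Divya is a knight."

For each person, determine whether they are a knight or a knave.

Consider Ravi. Suppose Ravi is a knave.
Then no assignment of the remaining roles makes every statement match its speaker's type — contradiction.
So Ravi is a knight.
With that fixed, Omar's statement is true, so Omar is a knight.
Consider Divya. Suppose Divya is a knight.
Then no assignment of the remaining roles makes every statement match its speaker's type — contradiction.
So Divya is a knave.
With that fixed, Rosa's statement is true, so Rosa is a knight.

Ravi: knight, Divya: knave, Omar: knight, Rosa: knight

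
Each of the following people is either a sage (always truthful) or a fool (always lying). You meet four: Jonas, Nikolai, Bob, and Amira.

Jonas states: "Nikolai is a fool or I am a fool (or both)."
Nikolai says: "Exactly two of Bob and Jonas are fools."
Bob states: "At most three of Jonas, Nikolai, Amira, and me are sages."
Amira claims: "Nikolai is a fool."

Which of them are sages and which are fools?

Consider Jonas. Suppose Jonas is a fool.
Then Jonas's own statement would have to be false, but it can't be — contradiction.
So Jonas is a sage.
With that fixed, Nikolai's statement is false, so Nikolai is a fool.
With that fixed, Bob's statement is true, so Bob is a sage.
With that fixed, Amira's statement is true, so Amira is a sage.

Jonas: sage, Nikolai: fool, Bob: sage, Amira: sage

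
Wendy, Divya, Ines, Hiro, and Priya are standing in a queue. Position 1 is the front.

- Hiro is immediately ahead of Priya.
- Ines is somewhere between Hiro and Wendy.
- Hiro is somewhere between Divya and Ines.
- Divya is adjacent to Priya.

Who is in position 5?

Divya

With clue 1, Hiro is ruled out for position 5.
With clues 1–2, Ines is ruled out for position 5.
With clues 1–3, Priya is ruled out for position 5.
With clues 1–4, Wendy is ruled out for position 5.
So position 5 is Divya.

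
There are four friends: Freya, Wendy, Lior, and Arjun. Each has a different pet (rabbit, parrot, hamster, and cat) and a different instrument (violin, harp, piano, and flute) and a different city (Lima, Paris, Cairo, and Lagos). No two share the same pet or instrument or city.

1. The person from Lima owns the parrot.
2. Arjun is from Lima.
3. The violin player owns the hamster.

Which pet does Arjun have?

parrot

With clues 1–2, cat, hamster, and rabbit are impossible for Arjun's pet.
That leaves parrot.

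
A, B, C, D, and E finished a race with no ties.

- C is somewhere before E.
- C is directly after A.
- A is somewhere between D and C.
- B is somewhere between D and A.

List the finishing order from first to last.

From clue 1: C is in {1,2,3,4}.
From clues 1–2: A is in {1,2,3}.
From clues 1–3: A is in {2,3}.
From clues 1–4: D → place 1, B → place 2, A → place 3, C → place 4, E → place 5.

D, B, A, C, E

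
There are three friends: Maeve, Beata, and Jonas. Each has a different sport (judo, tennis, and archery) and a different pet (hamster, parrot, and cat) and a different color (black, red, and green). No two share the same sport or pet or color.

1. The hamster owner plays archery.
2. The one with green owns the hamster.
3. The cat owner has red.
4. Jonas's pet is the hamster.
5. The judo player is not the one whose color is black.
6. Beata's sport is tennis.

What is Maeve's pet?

cat

With clues 1–4, hamster is impossible for Maeve's pet.
With clues 1–6, parrot is impossible for Maeve's pet.
That leaves cat.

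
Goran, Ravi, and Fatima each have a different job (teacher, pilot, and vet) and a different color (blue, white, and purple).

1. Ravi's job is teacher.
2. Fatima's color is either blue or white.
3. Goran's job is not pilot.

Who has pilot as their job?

Fatima

Clue 1 rules out Ravi for the one with job pilot.
With clues 1–3, Goran is impossible for the one with job pilot.
That leaves Fatima.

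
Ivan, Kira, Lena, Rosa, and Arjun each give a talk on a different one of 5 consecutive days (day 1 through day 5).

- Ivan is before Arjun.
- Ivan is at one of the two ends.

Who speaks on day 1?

With clue 1, Arjun is ruled out for day 1.
With clues 1–2, Kira, Lena, and Rosa are ruled out for day 1.
So day 1 is Ivan.

Ivan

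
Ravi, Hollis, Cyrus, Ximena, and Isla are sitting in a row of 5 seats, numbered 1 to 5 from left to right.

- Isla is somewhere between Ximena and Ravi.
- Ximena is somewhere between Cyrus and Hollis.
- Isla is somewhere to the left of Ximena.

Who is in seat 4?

With clues 1–3, Cyrus, Hollis, Isla, and Ravi are ruled out for seat 4.
So seat 4 is Ximena.

Ximena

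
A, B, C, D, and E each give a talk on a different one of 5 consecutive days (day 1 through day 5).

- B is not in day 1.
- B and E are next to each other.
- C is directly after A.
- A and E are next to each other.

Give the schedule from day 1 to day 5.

From clue 1: B is in {2,3,4,5}.
From clues 1–3: D is in {1,3,5}.
From clues 1–4: D → day 1, B → day 2, E → day 3, A → day 4, C → day 5.

D, B, E, A, C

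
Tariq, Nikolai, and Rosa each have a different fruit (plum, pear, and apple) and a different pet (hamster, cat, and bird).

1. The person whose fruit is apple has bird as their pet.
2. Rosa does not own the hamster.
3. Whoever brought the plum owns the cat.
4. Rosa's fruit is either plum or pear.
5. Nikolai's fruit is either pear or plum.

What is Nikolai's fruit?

With clues 1–4, plum is impossible for Nikolai's fruit.
With clues 1–5, apple is impossible for Nikolai's fruit.
That leaves pear.

pear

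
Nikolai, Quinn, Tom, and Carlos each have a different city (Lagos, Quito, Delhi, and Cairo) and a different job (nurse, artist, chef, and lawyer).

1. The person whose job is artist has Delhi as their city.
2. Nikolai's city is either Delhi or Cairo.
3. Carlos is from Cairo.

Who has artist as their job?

With clues 1–3, Carlos, Quinn, and Tom are impossible for the one with job artist.
That leaves Nikolai.

Nikolai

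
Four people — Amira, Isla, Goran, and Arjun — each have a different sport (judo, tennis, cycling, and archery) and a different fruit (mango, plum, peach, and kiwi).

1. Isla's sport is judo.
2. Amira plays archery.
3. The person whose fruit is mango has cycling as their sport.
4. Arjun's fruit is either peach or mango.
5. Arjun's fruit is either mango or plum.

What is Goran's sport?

Clue 1 rules out judo for Goran's sport.
With clues 1–2, archery is impossible for Goran's sport.
With clues 1–5, cycling is impossible for Goran's sport.
That leaves tennis.

tennis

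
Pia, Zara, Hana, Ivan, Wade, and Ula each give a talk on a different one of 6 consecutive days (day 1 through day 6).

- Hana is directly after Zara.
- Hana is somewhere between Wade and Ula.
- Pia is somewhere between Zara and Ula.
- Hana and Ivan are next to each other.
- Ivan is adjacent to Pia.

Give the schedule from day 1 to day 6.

From clue 1: Zara is in {1,2,3,4,5}.
From clues 1–2: Zara is in {2,3,4}.
From clues 1–4: Pia is in {2,5}.
From clues 1–5: Wade → day 1, Zara → day 2, Hana → day 3, Ivan → day 4, Pia → day 5, Ula → day 6.

Wade, Zara, Hana, Ivan, Pia, Ula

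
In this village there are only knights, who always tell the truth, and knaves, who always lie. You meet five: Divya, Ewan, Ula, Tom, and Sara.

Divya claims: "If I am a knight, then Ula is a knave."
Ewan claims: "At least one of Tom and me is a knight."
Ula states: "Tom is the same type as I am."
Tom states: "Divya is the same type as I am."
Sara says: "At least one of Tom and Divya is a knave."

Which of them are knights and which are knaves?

Consider Divya. Suppose Divya is a knave.
Then Divya's own statement would have to be false, but it can't be — contradiction.
So Divya is a knight.
Consider Ewan. Suppose Ewan is a knave.
Then no assignment of the remaining roles makes every statement match its speaker's type — contradiction.
So Ewan is a knight.
Consider Ula. Suppose Ula is a knight.
Then Divya's statement comes out false, contradicting Divya being a knight.
So Ula is a knave.
Consider Tom. Suppose Tom is a knave.
Then Ula's statement comes out true, contradicting Ula being a knave.
So Tom is a knight.
With that fixed, Sara's statement is false, so Sara is a knave.

Divya: knight, Ewan: knight, Ula: knave, Tom: knight, Sara: knave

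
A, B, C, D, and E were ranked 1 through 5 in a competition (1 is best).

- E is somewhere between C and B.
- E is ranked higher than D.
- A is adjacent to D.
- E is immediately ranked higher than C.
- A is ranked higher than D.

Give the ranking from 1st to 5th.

B, E, C, A, D

From clue 1: E is in {2,3,4}.
From clues 1–2: E is in {2,3}.
From clues 1–3: E → rank 2.
From clues 1–4: B → rank 1, C → rank 3.
From clues 1–5: A → rank 4, D → rank 5.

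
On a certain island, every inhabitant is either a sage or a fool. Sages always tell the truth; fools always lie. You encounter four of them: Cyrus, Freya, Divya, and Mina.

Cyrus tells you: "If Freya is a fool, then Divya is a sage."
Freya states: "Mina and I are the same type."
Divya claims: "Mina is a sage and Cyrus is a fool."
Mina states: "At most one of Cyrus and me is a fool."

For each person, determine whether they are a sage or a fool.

Cyrus: sage, Freya: sage, Divya: fool, Mina: sage

Consider Cyrus. Suppose Cyrus is a fool.
Then no assignment of the remaining roles makes every statement match its speaker's type — contradiction.
So Cyrus is a sage.
With that fixed, Divya's statement is false, so Divya is a fool.
With that fixed, Mina's statement is true, so Mina is a sage.
Consider Freya. Suppose Freya is a fool.
Then Cyrus's statement comes out false, contradicting Cyrus being a sage.
So Freya is a sage.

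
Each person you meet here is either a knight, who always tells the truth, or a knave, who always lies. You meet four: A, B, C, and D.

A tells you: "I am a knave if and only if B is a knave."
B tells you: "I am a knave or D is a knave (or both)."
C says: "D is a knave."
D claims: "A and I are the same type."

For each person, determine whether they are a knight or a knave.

A: knight, B: knight, C: knight, D: knave

Consider A. Suppose A is a knave.
Then whichever role D has, D's statement has the wrong truth value — contradiction.
So A is a knight.
Consider B. Suppose B is a knave.
Then A's statement comes out false, contradicting A being a knight.
So B is a knight.
Consider C. Suppose C is a knave.
Then no assignment of the remaining roles makes every statement match its speaker's type — contradiction.
So C is a knight.
Consider D. Suppose D is a knight.
Then B's statement comes out false, contradicting B being a knight.
So D is a knave.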